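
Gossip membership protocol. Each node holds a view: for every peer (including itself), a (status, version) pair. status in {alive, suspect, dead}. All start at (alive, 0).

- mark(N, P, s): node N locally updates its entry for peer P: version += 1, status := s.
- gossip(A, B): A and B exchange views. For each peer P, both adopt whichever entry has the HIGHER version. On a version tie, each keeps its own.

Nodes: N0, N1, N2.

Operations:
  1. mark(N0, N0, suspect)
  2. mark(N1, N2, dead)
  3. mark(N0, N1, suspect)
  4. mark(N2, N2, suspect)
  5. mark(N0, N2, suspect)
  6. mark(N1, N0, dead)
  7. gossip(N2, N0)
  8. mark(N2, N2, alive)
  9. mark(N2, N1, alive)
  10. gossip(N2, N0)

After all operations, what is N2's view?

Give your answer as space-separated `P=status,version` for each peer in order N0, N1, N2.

Op 1: N0 marks N0=suspect -> (suspect,v1)
Op 2: N1 marks N2=dead -> (dead,v1)
Op 3: N0 marks N1=suspect -> (suspect,v1)
Op 4: N2 marks N2=suspect -> (suspect,v1)
Op 5: N0 marks N2=suspect -> (suspect,v1)
Op 6: N1 marks N0=dead -> (dead,v1)
Op 7: gossip N2<->N0 -> N2.N0=(suspect,v1) N2.N1=(suspect,v1) N2.N2=(suspect,v1) | N0.N0=(suspect,v1) N0.N1=(suspect,v1) N0.N2=(suspect,v1)
Op 8: N2 marks N2=alive -> (alive,v2)
Op 9: N2 marks N1=alive -> (alive,v2)
Op 10: gossip N2<->N0 -> N2.N0=(suspect,v1) N2.N1=(alive,v2) N2.N2=(alive,v2) | N0.N0=(suspect,v1) N0.N1=(alive,v2) N0.N2=(alive,v2)

Answer: N0=suspect,1 N1=alive,2 N2=alive,2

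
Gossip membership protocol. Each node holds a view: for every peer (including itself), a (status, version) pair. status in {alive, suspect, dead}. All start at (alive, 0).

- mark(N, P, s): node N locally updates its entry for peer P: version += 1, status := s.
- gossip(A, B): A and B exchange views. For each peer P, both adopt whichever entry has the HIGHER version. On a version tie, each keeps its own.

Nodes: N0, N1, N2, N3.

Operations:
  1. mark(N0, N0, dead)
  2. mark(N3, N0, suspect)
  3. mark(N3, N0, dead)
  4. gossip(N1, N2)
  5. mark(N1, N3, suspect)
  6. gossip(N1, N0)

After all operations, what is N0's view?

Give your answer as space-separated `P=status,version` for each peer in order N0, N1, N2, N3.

Answer: N0=dead,1 N1=alive,0 N2=alive,0 N3=suspect,1

Derivation:
Op 1: N0 marks N0=dead -> (dead,v1)
Op 2: N3 marks N0=suspect -> (suspect,v1)
Op 3: N3 marks N0=dead -> (dead,v2)
Op 4: gossip N1<->N2 -> N1.N0=(alive,v0) N1.N1=(alive,v0) N1.N2=(alive,v0) N1.N3=(alive,v0) | N2.N0=(alive,v0) N2.N1=(alive,v0) N2.N2=(alive,v0) N2.N3=(alive,v0)
Op 5: N1 marks N3=suspect -> (suspect,v1)
Op 6: gossip N1<->N0 -> N1.N0=(dead,v1) N1.N1=(alive,v0) N1.N2=(alive,v0) N1.N3=(suspect,v1) | N0.N0=(dead,v1) N0.N1=(alive,v0) N0.N2=(alive,v0) N0.N3=(suspect,v1)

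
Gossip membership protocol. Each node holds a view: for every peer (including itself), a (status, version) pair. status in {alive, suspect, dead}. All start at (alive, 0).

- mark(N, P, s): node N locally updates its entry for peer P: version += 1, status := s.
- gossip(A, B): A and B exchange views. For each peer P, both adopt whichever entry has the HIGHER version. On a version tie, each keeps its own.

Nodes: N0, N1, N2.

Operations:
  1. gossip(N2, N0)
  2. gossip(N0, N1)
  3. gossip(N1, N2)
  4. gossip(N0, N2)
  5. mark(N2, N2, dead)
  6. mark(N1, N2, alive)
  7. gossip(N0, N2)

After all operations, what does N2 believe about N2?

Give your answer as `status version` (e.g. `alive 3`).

Answer: dead 1

Derivation:
Op 1: gossip N2<->N0 -> N2.N0=(alive,v0) N2.N1=(alive,v0) N2.N2=(alive,v0) | N0.N0=(alive,v0) N0.N1=(alive,v0) N0.N2=(alive,v0)
Op 2: gossip N0<->N1 -> N0.N0=(alive,v0) N0.N1=(alive,v0) N0.N2=(alive,v0) | N1.N0=(alive,v0) N1.N1=(alive,v0) N1.N2=(alive,v0)
Op 3: gossip N1<->N2 -> N1.N0=(alive,v0) N1.N1=(alive,v0) N1.N2=(alive,v0) | N2.N0=(alive,v0) N2.N1=(alive,v0) N2.N2=(alive,v0)
Op 4: gossip N0<->N2 -> N0.N0=(alive,v0) N0.N1=(alive,v0) N0.N2=(alive,v0) | N2.N0=(alive,v0) N2.N1=(alive,v0) N2.N2=(alive,v0)
Op 5: N2 marks N2=dead -> (dead,v1)
Op 6: N1 marks N2=alive -> (alive,v1)
Op 7: gossip N0<->N2 -> N0.N0=(alive,v0) N0.N1=(alive,v0) N0.N2=(dead,v1) | N2.N0=(alive,v0) N2.N1=(alive,v0) N2.N2=(dead,v1)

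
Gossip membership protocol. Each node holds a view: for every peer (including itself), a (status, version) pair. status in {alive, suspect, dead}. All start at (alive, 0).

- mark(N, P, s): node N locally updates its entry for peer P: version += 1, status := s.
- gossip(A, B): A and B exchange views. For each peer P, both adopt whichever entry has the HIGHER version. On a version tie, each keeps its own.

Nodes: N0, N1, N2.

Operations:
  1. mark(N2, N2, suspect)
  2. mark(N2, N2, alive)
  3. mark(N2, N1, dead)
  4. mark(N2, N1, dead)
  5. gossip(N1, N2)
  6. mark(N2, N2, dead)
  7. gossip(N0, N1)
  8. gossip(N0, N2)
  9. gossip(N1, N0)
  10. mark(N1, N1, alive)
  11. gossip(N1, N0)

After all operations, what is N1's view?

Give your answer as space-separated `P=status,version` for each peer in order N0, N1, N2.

Op 1: N2 marks N2=suspect -> (suspect,v1)
Op 2: N2 marks N2=alive -> (alive,v2)
Op 3: N2 marks N1=dead -> (dead,v1)
Op 4: N2 marks N1=dead -> (dead,v2)
Op 5: gossip N1<->N2 -> N1.N0=(alive,v0) N1.N1=(dead,v2) N1.N2=(alive,v2) | N2.N0=(alive,v0) N2.N1=(dead,v2) N2.N2=(alive,v2)
Op 6: N2 marks N2=dead -> (dead,v3)
Op 7: gossip N0<->N1 -> N0.N0=(alive,v0) N0.N1=(dead,v2) N0.N2=(alive,v2) | N1.N0=(alive,v0) N1.N1=(dead,v2) N1.N2=(alive,v2)
Op 8: gossip N0<->N2 -> N0.N0=(alive,v0) N0.N1=(dead,v2) N0.N2=(dead,v3) | N2.N0=(alive,v0) N2.N1=(dead,v2) N2.N2=(dead,v3)
Op 9: gossip N1<->N0 -> N1.N0=(alive,v0) N1.N1=(dead,v2) N1.N2=(dead,v3) | N0.N0=(alive,v0) N0.N1=(dead,v2) N0.N2=(dead,v3)
Op 10: N1 marks N1=alive -> (alive,v3)
Op 11: gossip N1<->N0 -> N1.N0=(alive,v0) N1.N1=(alive,v3) N1.N2=(dead,v3) | N0.N0=(alive,v0) N0.N1=(alive,v3) N0.N2=(dead,v3)

Answer: N0=alive,0 N1=alive,3 N2=dead,3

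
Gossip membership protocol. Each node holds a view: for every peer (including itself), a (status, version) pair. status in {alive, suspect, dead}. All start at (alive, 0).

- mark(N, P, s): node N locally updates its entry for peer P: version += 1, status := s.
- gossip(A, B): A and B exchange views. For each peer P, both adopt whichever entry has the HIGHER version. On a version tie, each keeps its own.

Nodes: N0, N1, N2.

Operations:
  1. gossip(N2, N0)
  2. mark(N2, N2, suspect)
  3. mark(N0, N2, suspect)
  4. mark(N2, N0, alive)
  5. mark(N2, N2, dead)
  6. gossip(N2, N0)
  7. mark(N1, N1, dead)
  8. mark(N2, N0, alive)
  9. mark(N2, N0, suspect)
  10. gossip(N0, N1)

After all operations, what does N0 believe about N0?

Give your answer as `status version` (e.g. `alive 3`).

Op 1: gossip N2<->N0 -> N2.N0=(alive,v0) N2.N1=(alive,v0) N2.N2=(alive,v0) | N0.N0=(alive,v0) N0.N1=(alive,v0) N0.N2=(alive,v0)
Op 2: N2 marks N2=suspect -> (suspect,v1)
Op 3: N0 marks N2=suspect -> (suspect,v1)
Op 4: N2 marks N0=alive -> (alive,v1)
Op 5: N2 marks N2=dead -> (dead,v2)
Op 6: gossip N2<->N0 -> N2.N0=(alive,v1) N2.N1=(alive,v0) N2.N2=(dead,v2) | N0.N0=(alive,v1) N0.N1=(alive,v0) N0.N2=(dead,v2)
Op 7: N1 marks N1=dead -> (dead,v1)
Op 8: N2 marks N0=alive -> (alive,v2)
Op 9: N2 marks N0=suspect -> (suspect,v3)
Op 10: gossip N0<->N1 -> N0.N0=(alive,v1) N0.N1=(dead,v1) N0.N2=(dead,v2) | N1.N0=(alive,v1) N1.N1=(dead,v1) N1.N2=(dead,v2)

Answer: alive 1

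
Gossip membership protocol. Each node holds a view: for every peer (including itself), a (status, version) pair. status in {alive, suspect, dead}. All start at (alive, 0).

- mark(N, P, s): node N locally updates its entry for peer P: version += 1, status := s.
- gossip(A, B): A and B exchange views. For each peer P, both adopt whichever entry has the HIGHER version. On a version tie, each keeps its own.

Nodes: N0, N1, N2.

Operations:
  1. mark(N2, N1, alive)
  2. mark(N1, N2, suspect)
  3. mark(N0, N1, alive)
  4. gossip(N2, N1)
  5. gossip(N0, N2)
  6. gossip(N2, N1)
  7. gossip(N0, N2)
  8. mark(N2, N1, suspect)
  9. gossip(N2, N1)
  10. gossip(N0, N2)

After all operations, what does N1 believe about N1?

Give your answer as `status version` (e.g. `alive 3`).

Op 1: N2 marks N1=alive -> (alive,v1)
Op 2: N1 marks N2=suspect -> (suspect,v1)
Op 3: N0 marks N1=alive -> (alive,v1)
Op 4: gossip N2<->N1 -> N2.N0=(alive,v0) N2.N1=(alive,v1) N2.N2=(suspect,v1) | N1.N0=(alive,v0) N1.N1=(alive,v1) N1.N2=(suspect,v1)
Op 5: gossip N0<->N2 -> N0.N0=(alive,v0) N0.N1=(alive,v1) N0.N2=(suspect,v1) | N2.N0=(alive,v0) N2.N1=(alive,v1) N2.N2=(suspect,v1)
Op 6: gossip N2<->N1 -> N2.N0=(alive,v0) N2.N1=(alive,v1) N2.N2=(suspect,v1) | N1.N0=(alive,v0) N1.N1=(alive,v1) N1.N2=(suspect,v1)
Op 7: gossip N0<->N2 -> N0.N0=(alive,v0) N0.N1=(alive,v1) N0.N2=(suspect,v1) | N2.N0=(alive,v0) N2.N1=(alive,v1) N2.N2=(suspect,v1)
Op 8: N2 marks N1=suspect -> (suspect,v2)
Op 9: gossip N2<->N1 -> N2.N0=(alive,v0) N2.N1=(suspect,v2) N2.N2=(suspect,v1) | N1.N0=(alive,v0) N1.N1=(suspect,v2) N1.N2=(suspect,v1)
Op 10: gossip N0<->N2 -> N0.N0=(alive,v0) N0.N1=(suspect,v2) N0.N2=(suspect,v1) | N2.N0=(alive,v0) N2.N1=(suspect,v2) N2.N2=(suspect,v1)

Answer: suspect 2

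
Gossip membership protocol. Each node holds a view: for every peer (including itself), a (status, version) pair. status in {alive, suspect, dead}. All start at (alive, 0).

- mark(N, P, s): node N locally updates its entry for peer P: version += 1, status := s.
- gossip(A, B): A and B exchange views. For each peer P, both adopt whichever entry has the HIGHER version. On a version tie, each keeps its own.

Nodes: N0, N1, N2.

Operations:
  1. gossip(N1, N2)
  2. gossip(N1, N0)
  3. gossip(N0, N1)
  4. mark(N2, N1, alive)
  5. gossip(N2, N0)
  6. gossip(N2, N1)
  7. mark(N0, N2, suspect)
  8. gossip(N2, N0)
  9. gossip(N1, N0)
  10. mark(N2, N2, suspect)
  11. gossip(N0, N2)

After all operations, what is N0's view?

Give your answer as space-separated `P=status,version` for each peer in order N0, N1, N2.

Answer: N0=alive,0 N1=alive,1 N2=suspect,2

Derivation:
Op 1: gossip N1<->N2 -> N1.N0=(alive,v0) N1.N1=(alive,v0) N1.N2=(alive,v0) | N2.N0=(alive,v0) N2.N1=(alive,v0) N2.N2=(alive,v0)
Op 2: gossip N1<->N0 -> N1.N0=(alive,v0) N1.N1=(alive,v0) N1.N2=(alive,v0) | N0.N0=(alive,v0) N0.N1=(alive,v0) N0.N2=(alive,v0)
Op 3: gossip N0<->N1 -> N0.N0=(alive,v0) N0.N1=(alive,v0) N0.N2=(alive,v0) | N1.N0=(alive,v0) N1.N1=(alive,v0) N1.N2=(alive,v0)
Op 4: N2 marks N1=alive -> (alive,v1)
Op 5: gossip N2<->N0 -> N2.N0=(alive,v0) N2.N1=(alive,v1) N2.N2=(alive,v0) | N0.N0=(alive,v0) N0.N1=(alive,v1) N0.N2=(alive,v0)
Op 6: gossip N2<->N1 -> N2.N0=(alive,v0) N2.N1=(alive,v1) N2.N2=(alive,v0) | N1.N0=(alive,v0) N1.N1=(alive,v1) N1.N2=(alive,v0)
Op 7: N0 marks N2=suspect -> (suspect,v1)
Op 8: gossip N2<->N0 -> N2.N0=(alive,v0) N2.N1=(alive,v1) N2.N2=(suspect,v1) | N0.N0=(alive,v0) N0.N1=(alive,v1) N0.N2=(suspect,v1)
Op 9: gossip N1<->N0 -> N1.N0=(alive,v0) N1.N1=(alive,v1) N1.N2=(suspect,v1) | N0.N0=(alive,v0) N0.N1=(alive,v1) N0.N2=(suspect,v1)
Op 10: N2 marks N2=suspect -> (suspect,v2)
Op 11: gossip N0<->N2 -> N0.N0=(alive,v0) N0.N1=(alive,v1) N0.N2=(suspect,v2) | N2.N0=(alive,v0) N2.N1=(alive,v1) N2.N2=(suspect,v2)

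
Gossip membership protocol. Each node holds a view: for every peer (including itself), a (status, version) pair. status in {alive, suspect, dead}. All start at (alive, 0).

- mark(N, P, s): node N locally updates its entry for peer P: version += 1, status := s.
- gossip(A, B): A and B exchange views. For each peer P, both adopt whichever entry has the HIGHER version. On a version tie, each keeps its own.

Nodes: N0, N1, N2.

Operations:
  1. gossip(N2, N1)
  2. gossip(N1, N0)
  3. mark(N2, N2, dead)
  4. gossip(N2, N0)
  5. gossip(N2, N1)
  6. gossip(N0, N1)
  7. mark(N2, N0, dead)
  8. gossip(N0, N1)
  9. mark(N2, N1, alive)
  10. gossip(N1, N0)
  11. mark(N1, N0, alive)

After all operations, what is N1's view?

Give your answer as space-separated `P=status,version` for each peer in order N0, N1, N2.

Op 1: gossip N2<->N1 -> N2.N0=(alive,v0) N2.N1=(alive,v0) N2.N2=(alive,v0) | N1.N0=(alive,v0) N1.N1=(alive,v0) N1.N2=(alive,v0)
Op 2: gossip N1<->N0 -> N1.N0=(alive,v0) N1.N1=(alive,v0) N1.N2=(alive,v0) | N0.N0=(alive,v0) N0.N1=(alive,v0) N0.N2=(alive,v0)
Op 3: N2 marks N2=dead -> (dead,v1)
Op 4: gossip N2<->N0 -> N2.N0=(alive,v0) N2.N1=(alive,v0) N2.N2=(dead,v1) | N0.N0=(alive,v0) N0.N1=(alive,v0) N0.N2=(dead,v1)
Op 5: gossip N2<->N1 -> N2.N0=(alive,v0) N2.N1=(alive,v0) N2.N2=(dead,v1) | N1.N0=(alive,v0) N1.N1=(alive,v0) N1.N2=(dead,v1)
Op 6: gossip N0<->N1 -> N0.N0=(alive,v0) N0.N1=(alive,v0) N0.N2=(dead,v1) | N1.N0=(alive,v0) N1.N1=(alive,v0) N1.N2=(dead,v1)
Op 7: N2 marks N0=dead -> (dead,v1)
Op 8: gossip N0<->N1 -> N0.N0=(alive,v0) N0.N1=(alive,v0) N0.N2=(dead,v1) | N1.N0=(alive,v0) N1.N1=(alive,v0) N1.N2=(dead,v1)
Op 9: N2 marks N1=alive -> (alive,v1)
Op 10: gossip N1<->N0 -> N1.N0=(alive,v0) N1.N1=(alive,v0) N1.N2=(dead,v1) | N0.N0=(alive,v0) N0.N1=(alive,v0) N0.N2=(dead,v1)
Op 11: N1 marks N0=alive -> (alive,v1)

Answer: N0=alive,1 N1=alive,0 N2=dead,1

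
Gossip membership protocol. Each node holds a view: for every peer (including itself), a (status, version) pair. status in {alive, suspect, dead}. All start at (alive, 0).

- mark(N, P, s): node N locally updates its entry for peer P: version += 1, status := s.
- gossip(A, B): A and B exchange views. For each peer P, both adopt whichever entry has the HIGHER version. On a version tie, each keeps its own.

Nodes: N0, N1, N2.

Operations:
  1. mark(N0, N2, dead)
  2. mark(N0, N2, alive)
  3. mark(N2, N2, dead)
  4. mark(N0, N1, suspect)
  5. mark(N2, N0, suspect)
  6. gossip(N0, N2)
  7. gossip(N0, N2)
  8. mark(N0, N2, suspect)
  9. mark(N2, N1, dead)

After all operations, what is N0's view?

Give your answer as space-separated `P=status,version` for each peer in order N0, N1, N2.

Op 1: N0 marks N2=dead -> (dead,v1)
Op 2: N0 marks N2=alive -> (alive,v2)
Op 3: N2 marks N2=dead -> (dead,v1)
Op 4: N0 marks N1=suspect -> (suspect,v1)
Op 5: N2 marks N0=suspect -> (suspect,v1)
Op 6: gossip N0<->N2 -> N0.N0=(suspect,v1) N0.N1=(suspect,v1) N0.N2=(alive,v2) | N2.N0=(suspect,v1) N2.N1=(suspect,v1) N2.N2=(alive,v2)
Op 7: gossip N0<->N2 -> N0.N0=(suspect,v1) N0.N1=(suspect,v1) N0.N2=(alive,v2) | N2.N0=(suspect,v1) N2.N1=(suspect,v1) N2.N2=(alive,v2)
Op 8: N0 marks N2=suspect -> (suspect,v3)
Op 9: N2 marks N1=dead -> (dead,v2)

Answer: N0=suspect,1 N1=suspect,1 N2=suspect,3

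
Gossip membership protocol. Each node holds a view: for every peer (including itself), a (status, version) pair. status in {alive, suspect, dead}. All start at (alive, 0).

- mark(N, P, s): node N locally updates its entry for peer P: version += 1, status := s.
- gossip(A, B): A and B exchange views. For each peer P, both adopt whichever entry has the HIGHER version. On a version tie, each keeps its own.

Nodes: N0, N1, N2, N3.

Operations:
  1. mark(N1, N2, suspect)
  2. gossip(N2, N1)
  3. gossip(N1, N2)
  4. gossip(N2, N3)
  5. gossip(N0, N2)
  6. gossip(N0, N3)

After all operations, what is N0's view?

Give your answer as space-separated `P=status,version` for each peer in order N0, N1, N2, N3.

Answer: N0=alive,0 N1=alive,0 N2=suspect,1 N3=alive,0

Derivation:
Op 1: N1 marks N2=suspect -> (suspect,v1)
Op 2: gossip N2<->N1 -> N2.N0=(alive,v0) N2.N1=(alive,v0) N2.N2=(suspect,v1) N2.N3=(alive,v0) | N1.N0=(alive,v0) N1.N1=(alive,v0) N1.N2=(suspect,v1) N1.N3=(alive,v0)
Op 3: gossip N1<->N2 -> N1.N0=(alive,v0) N1.N1=(alive,v0) N1.N2=(suspect,v1) N1.N3=(alive,v0) | N2.N0=(alive,v0) N2.N1=(alive,v0) N2.N2=(suspect,v1) N2.N3=(alive,v0)
Op 4: gossip N2<->N3 -> N2.N0=(alive,v0) N2.N1=(alive,v0) N2.N2=(suspect,v1) N2.N3=(alive,v0) | N3.N0=(alive,v0) N3.N1=(alive,v0) N3.N2=(suspect,v1) N3.N3=(alive,v0)
Op 5: gossip N0<->N2 -> N0.N0=(alive,v0) N0.N1=(alive,v0) N0.N2=(suspect,v1) N0.N3=(alive,v0) | N2.N0=(alive,v0) N2.N1=(alive,v0) N2.N2=(suspect,v1) N2.N3=(alive,v0)
Op 6: gossip N0<->N3 -> N0.N0=(alive,v0) N0.N1=(alive,v0) N0.N2=(suspect,v1) N0.N3=(alive,v0) | N3.N0=(alive,v0) N3.N1=(alive,v0) N3.N2=(suspect,v1) N3.N3=(alive,v0)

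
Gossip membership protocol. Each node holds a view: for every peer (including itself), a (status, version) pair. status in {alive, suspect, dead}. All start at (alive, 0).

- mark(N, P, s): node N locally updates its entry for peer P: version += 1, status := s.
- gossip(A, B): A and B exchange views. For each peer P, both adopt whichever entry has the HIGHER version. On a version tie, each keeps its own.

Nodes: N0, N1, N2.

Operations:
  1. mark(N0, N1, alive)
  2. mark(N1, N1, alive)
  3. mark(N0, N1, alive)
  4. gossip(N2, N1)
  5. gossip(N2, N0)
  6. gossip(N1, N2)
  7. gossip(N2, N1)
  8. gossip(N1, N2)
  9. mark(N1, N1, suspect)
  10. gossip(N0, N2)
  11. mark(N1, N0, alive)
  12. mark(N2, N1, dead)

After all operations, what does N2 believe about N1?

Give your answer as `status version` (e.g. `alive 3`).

Op 1: N0 marks N1=alive -> (alive,v1)
Op 2: N1 marks N1=alive -> (alive,v1)
Op 3: N0 marks N1=alive -> (alive,v2)
Op 4: gossip N2<->N1 -> N2.N0=(alive,v0) N2.N1=(alive,v1) N2.N2=(alive,v0) | N1.N0=(alive,v0) N1.N1=(alive,v1) N1.N2=(alive,v0)
Op 5: gossip N2<->N0 -> N2.N0=(alive,v0) N2.N1=(alive,v2) N2.N2=(alive,v0) | N0.N0=(alive,v0) N0.N1=(alive,v2) N0.N2=(alive,v0)
Op 6: gossip N1<->N2 -> N1.N0=(alive,v0) N1.N1=(alive,v2) N1.N2=(alive,v0) | N2.N0=(alive,v0) N2.N1=(alive,v2) N2.N2=(alive,v0)
Op 7: gossip N2<->N1 -> N2.N0=(alive,v0) N2.N1=(alive,v2) N2.N2=(alive,v0) | N1.N0=(alive,v0) N1.N1=(alive,v2) N1.N2=(alive,v0)
Op 8: gossip N1<->N2 -> N1.N0=(alive,v0) N1.N1=(alive,v2) N1.N2=(alive,v0) | N2.N0=(alive,v0) N2.N1=(alive,v2) N2.N2=(alive,v0)
Op 9: N1 marks N1=suspect -> (suspect,v3)
Op 10: gossip N0<->N2 -> N0.N0=(alive,v0) N0.N1=(alive,v2) N0.N2=(alive,v0) | N2.N0=(alive,v0) N2.N1=(alive,v2) N2.N2=(alive,v0)
Op 11: N1 marks N0=alive -> (alive,v1)
Op 12: N2 marks N1=dead -> (dead,v3)

Answer: dead 3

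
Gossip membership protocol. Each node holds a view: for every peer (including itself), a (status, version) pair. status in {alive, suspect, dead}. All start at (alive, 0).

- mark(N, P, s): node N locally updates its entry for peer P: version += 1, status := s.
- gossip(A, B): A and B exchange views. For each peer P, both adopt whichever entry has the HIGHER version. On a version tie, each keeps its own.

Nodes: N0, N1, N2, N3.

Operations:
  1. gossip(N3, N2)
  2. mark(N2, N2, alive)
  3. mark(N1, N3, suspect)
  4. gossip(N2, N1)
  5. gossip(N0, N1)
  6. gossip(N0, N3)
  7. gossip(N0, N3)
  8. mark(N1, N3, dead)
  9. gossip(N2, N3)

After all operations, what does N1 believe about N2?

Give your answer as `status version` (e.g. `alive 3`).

Answer: alive 1

Derivation:
Op 1: gossip N3<->N2 -> N3.N0=(alive,v0) N3.N1=(alive,v0) N3.N2=(alive,v0) N3.N3=(alive,v0) | N2.N0=(alive,v0) N2.N1=(alive,v0) N2.N2=(alive,v0) N2.N3=(alive,v0)
Op 2: N2 marks N2=alive -> (alive,v1)
Op 3: N1 marks N3=suspect -> (suspect,v1)
Op 4: gossip N2<->N1 -> N2.N0=(alive,v0) N2.N1=(alive,v0) N2.N2=(alive,v1) N2.N3=(suspect,v1) | N1.N0=(alive,v0) N1.N1=(alive,v0) N1.N2=(alive,v1) N1.N3=(suspect,v1)
Op 5: gossip N0<->N1 -> N0.N0=(alive,v0) N0.N1=(alive,v0) N0.N2=(alive,v1) N0.N3=(suspect,v1) | N1.N0=(alive,v0) N1.N1=(alive,v0) N1.N2=(alive,v1) N1.N3=(suspect,v1)
Op 6: gossip N0<->N3 -> N0.N0=(alive,v0) N0.N1=(alive,v0) N0.N2=(alive,v1) N0.N3=(suspect,v1) | N3.N0=(alive,v0) N3.N1=(alive,v0) N3.N2=(alive,v1) N3.N3=(suspect,v1)
Op 7: gossip N0<->N3 -> N0.N0=(alive,v0) N0.N1=(alive,v0) N0.N2=(alive,v1) N0.N3=(suspect,v1) | N3.N0=(alive,v0) N3.N1=(alive,v0) N3.N2=(alive,v1) N3.N3=(suspect,v1)
Op 8: N1 marks N3=dead -> (dead,v2)
Op 9: gossip N2<->N3 -> N2.N0=(alive,v0) N2.N1=(alive,v0) N2.N2=(alive,v1) N2.N3=(suspect,v1) | N3.N0=(alive,v0) N3.N1=(alive,v0) N3.N2=(alive,v1) N3.N3=(suspect,v1)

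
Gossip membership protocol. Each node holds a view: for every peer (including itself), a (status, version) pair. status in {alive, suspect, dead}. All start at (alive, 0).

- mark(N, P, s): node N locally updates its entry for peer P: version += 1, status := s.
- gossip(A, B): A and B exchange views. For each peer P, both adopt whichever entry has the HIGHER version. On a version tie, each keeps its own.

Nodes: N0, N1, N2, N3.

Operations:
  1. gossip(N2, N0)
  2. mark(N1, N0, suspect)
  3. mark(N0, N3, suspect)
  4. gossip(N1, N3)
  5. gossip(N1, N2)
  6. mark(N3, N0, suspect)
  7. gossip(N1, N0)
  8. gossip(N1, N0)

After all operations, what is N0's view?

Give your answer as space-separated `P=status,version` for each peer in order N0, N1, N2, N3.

Answer: N0=suspect,1 N1=alive,0 N2=alive,0 N3=suspect,1

Derivation:
Op 1: gossip N2<->N0 -> N2.N0=(alive,v0) N2.N1=(alive,v0) N2.N2=(alive,v0) N2.N3=(alive,v0) | N0.N0=(alive,v0) N0.N1=(alive,v0) N0.N2=(alive,v0) N0.N3=(alive,v0)
Op 2: N1 marks N0=suspect -> (suspect,v1)
Op 3: N0 marks N3=suspect -> (suspect,v1)
Op 4: gossip N1<->N3 -> N1.N0=(suspect,v1) N1.N1=(alive,v0) N1.N2=(alive,v0) N1.N3=(alive,v0) | N3.N0=(suspect,v1) N3.N1=(alive,v0) N3.N2=(alive,v0) N3.N3=(alive,v0)
Op 5: gossip N1<->N2 -> N1.N0=(suspect,v1) N1.N1=(alive,v0) N1.N2=(alive,v0) N1.N3=(alive,v0) | N2.N0=(suspect,v1) N2.N1=(alive,v0) N2.N2=(alive,v0) N2.N3=(alive,v0)
Op 6: N3 marks N0=suspect -> (suspect,v2)
Op 7: gossip N1<->N0 -> N1.N0=(suspect,v1) N1.N1=(alive,v0) N1.N2=(alive,v0) N1.N3=(suspect,v1) | N0.N0=(suspect,v1) N0.N1=(alive,v0) N0.N2=(alive,v0) N0.N3=(suspect,v1)
Op 8: gossip N1<->N0 -> N1.N0=(suspect,v1) N1.N1=(alive,v0) N1.N2=(alive,v0) N1.N3=(suspect,v1) | N0.N0=(suspect,v1) N0.N1=(alive,v0) N0.N2=(alive,v0) N0.N3=(suspect,v1)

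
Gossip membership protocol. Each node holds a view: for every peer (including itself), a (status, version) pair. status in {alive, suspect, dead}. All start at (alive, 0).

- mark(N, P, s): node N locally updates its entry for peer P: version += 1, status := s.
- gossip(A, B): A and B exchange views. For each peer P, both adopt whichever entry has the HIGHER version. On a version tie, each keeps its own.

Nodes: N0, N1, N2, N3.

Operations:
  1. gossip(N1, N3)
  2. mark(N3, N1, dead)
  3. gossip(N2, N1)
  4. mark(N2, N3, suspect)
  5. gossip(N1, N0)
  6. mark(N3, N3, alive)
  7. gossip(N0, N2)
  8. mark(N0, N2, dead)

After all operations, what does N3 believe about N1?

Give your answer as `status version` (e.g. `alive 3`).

Answer: dead 1

Derivation:
Op 1: gossip N1<->N3 -> N1.N0=(alive,v0) N1.N1=(alive,v0) N1.N2=(alive,v0) N1.N3=(alive,v0) | N3.N0=(alive,v0) N3.N1=(alive,v0) N3.N2=(alive,v0) N3.N3=(alive,v0)
Op 2: N3 marks N1=dead -> (dead,v1)
Op 3: gossip N2<->N1 -> N2.N0=(alive,v0) N2.N1=(alive,v0) N2.N2=(alive,v0) N2.N3=(alive,v0) | N1.N0=(alive,v0) N1.N1=(alive,v0) N1.N2=(alive,v0) N1.N3=(alive,v0)
Op 4: N2 marks N3=suspect -> (suspect,v1)
Op 5: gossip N1<->N0 -> N1.N0=(alive,v0) N1.N1=(alive,v0) N1.N2=(alive,v0) N1.N3=(alive,v0) | N0.N0=(alive,v0) N0.N1=(alive,v0) N0.N2=(alive,v0) N0.N3=(alive,v0)
Op 6: N3 marks N3=alive -> (alive,v1)
Op 7: gossip N0<->N2 -> N0.N0=(alive,v0) N0.N1=(alive,v0) N0.N2=(alive,v0) N0.N3=(suspect,v1) | N2.N0=(alive,v0) N2.N1=(alive,v0) N2.N2=(alive,v0) N2.N3=(suspect,v1)
Op 8: N0 marks N2=dead -> (dead,v1)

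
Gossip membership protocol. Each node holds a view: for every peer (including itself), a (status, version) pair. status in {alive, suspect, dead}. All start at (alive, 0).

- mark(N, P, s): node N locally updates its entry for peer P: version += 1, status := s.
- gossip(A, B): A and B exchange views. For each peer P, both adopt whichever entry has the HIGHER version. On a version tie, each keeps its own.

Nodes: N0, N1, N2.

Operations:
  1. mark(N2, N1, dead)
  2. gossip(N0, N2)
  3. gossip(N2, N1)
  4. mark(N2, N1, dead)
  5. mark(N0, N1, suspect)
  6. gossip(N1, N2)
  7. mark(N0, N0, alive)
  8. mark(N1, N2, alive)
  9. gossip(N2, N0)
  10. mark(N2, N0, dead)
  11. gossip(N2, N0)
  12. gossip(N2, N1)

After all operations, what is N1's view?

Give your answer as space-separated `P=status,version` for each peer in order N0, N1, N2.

Answer: N0=dead,2 N1=dead,2 N2=alive,1

Derivation:
Op 1: N2 marks N1=dead -> (dead,v1)
Op 2: gossip N0<->N2 -> N0.N0=(alive,v0) N0.N1=(dead,v1) N0.N2=(alive,v0) | N2.N0=(alive,v0) N2.N1=(dead,v1) N2.N2=(alive,v0)
Op 3: gossip N2<->N1 -> N2.N0=(alive,v0) N2.N1=(dead,v1) N2.N2=(alive,v0) | N1.N0=(alive,v0) N1.N1=(dead,v1) N1.N2=(alive,v0)
Op 4: N2 marks N1=dead -> (dead,v2)
Op 5: N0 marks N1=suspect -> (suspect,v2)
Op 6: gossip N1<->N2 -> N1.N0=(alive,v0) N1.N1=(dead,v2) N1.N2=(alive,v0) | N2.N0=(alive,v0) N2.N1=(dead,v2) N2.N2=(alive,v0)
Op 7: N0 marks N0=alive -> (alive,v1)
Op 8: N1 marks N2=alive -> (alive,v1)
Op 9: gossip N2<->N0 -> N2.N0=(alive,v1) N2.N1=(dead,v2) N2.N2=(alive,v0) | N0.N0=(alive,v1) N0.N1=(suspect,v2) N0.N2=(alive,v0)
Op 10: N2 marks N0=dead -> (dead,v2)
Op 11: gossip N2<->N0 -> N2.N0=(dead,v2) N2.N1=(dead,v2) N2.N2=(alive,v0) | N0.N0=(dead,v2) N0.N1=(suspect,v2) N0.N2=(alive,v0)
Op 12: gossip N2<->N1 -> N2.N0=(dead,v2) N2.N1=(dead,v2) N2.N2=(alive,v1) | N1.N0=(dead,v2) N1.N1=(dead,v2) N1.N2=(alive,v1)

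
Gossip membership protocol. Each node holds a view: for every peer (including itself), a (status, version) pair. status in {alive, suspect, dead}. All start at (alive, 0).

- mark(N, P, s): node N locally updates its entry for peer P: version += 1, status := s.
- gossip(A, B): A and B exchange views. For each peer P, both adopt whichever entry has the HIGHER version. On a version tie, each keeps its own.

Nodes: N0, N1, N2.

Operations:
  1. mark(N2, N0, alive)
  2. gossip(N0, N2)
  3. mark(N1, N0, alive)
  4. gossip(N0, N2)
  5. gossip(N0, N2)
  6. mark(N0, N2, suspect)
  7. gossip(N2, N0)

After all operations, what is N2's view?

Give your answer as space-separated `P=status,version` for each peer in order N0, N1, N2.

Answer: N0=alive,1 N1=alive,0 N2=suspect,1

Derivation:
Op 1: N2 marks N0=alive -> (alive,v1)
Op 2: gossip N0<->N2 -> N0.N0=(alive,v1) N0.N1=(alive,v0) N0.N2=(alive,v0) | N2.N0=(alive,v1) N2.N1=(alive,v0) N2.N2=(alive,v0)
Op 3: N1 marks N0=alive -> (alive,v1)
Op 4: gossip N0<->N2 -> N0.N0=(alive,v1) N0.N1=(alive,v0) N0.N2=(alive,v0) | N2.N0=(alive,v1) N2.N1=(alive,v0) N2.N2=(alive,v0)
Op 5: gossip N0<->N2 -> N0.N0=(alive,v1) N0.N1=(alive,v0) N0.N2=(alive,v0) | N2.N0=(alive,v1) N2.N1=(alive,v0) N2.N2=(alive,v0)
Op 6: N0 marks N2=suspect -> (suspect,v1)
Op 7: gossip N2<->N0 -> N2.N0=(alive,v1) N2.N1=(alive,v0) N2.N2=(suspect,v1) | N0.N0=(alive,v1) N0.N1=(alive,v0) N0.N2=(suspect,v1)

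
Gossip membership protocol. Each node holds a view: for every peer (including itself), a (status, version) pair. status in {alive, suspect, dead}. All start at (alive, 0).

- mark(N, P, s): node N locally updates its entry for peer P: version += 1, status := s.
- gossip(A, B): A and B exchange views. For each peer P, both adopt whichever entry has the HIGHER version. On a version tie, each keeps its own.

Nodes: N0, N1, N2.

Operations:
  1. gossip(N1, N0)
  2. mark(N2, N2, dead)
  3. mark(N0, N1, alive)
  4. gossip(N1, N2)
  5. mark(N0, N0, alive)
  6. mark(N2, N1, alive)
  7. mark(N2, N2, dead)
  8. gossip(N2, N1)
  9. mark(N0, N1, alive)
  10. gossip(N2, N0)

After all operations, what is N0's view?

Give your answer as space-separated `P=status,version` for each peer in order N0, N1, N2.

Answer: N0=alive,1 N1=alive,2 N2=dead,2

Derivation:
Op 1: gossip N1<->N0 -> N1.N0=(alive,v0) N1.N1=(alive,v0) N1.N2=(alive,v0) | N0.N0=(alive,v0) N0.N1=(alive,v0) N0.N2=(alive,v0)
Op 2: N2 marks N2=dead -> (dead,v1)
Op 3: N0 marks N1=alive -> (alive,v1)
Op 4: gossip N1<->N2 -> N1.N0=(alive,v0) N1.N1=(alive,v0) N1.N2=(dead,v1) | N2.N0=(alive,v0) N2.N1=(alive,v0) N2.N2=(dead,v1)
Op 5: N0 marks N0=alive -> (alive,v1)
Op 6: N2 marks N1=alive -> (alive,v1)
Op 7: N2 marks N2=dead -> (dead,v2)
Op 8: gossip N2<->N1 -> N2.N0=(alive,v0) N2.N1=(alive,v1) N2.N2=(dead,v2) | N1.N0=(alive,v0) N1.N1=(alive,v1) N1.N2=(dead,v2)
Op 9: N0 marks N1=alive -> (alive,v2)
Op 10: gossip N2<->N0 -> N2.N0=(alive,v1) N2.N1=(alive,v2) N2.N2=(dead,v2) | N0.N0=(alive,v1) N0.N1=(alive,v2) N0.N2=(dead,v2)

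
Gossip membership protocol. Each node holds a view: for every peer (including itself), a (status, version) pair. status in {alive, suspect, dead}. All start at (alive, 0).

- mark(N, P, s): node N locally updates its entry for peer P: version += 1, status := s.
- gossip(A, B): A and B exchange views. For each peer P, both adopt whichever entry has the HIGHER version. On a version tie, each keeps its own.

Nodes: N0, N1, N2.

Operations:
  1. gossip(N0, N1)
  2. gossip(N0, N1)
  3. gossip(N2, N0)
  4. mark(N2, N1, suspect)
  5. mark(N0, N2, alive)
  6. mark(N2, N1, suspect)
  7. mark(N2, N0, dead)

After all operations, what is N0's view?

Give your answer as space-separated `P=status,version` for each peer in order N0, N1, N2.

Op 1: gossip N0<->N1 -> N0.N0=(alive,v0) N0.N1=(alive,v0) N0.N2=(alive,v0) | N1.N0=(alive,v0) N1.N1=(alive,v0) N1.N2=(alive,v0)
Op 2: gossip N0<->N1 -> N0.N0=(alive,v0) N0.N1=(alive,v0) N0.N2=(alive,v0) | N1.N0=(alive,v0) N1.N1=(alive,v0) N1.N2=(alive,v0)
Op 3: gossip N2<->N0 -> N2.N0=(alive,v0) N2.N1=(alive,v0) N2.N2=(alive,v0) | N0.N0=(alive,v0) N0.N1=(alive,v0) N0.N2=(alive,v0)
Op 4: N2 marks N1=suspect -> (suspect,v1)
Op 5: N0 marks N2=alive -> (alive,v1)
Op 6: N2 marks N1=suspect -> (suspect,v2)
Op 7: N2 marks N0=dead -> (dead,v1)

Answer: N0=alive,0 N1=alive,0 N2=alive,1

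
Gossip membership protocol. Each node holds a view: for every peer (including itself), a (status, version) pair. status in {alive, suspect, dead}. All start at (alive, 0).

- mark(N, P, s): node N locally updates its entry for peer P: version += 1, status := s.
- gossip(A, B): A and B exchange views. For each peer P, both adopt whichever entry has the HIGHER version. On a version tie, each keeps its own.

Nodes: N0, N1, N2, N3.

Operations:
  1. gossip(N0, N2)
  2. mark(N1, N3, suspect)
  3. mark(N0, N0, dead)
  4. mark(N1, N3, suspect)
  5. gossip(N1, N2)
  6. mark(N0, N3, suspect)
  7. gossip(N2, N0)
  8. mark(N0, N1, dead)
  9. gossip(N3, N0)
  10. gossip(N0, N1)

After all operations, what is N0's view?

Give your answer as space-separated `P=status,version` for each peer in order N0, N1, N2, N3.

Answer: N0=dead,1 N1=dead,1 N2=alive,0 N3=suspect,2

Derivation:
Op 1: gossip N0<->N2 -> N0.N0=(alive,v0) N0.N1=(alive,v0) N0.N2=(alive,v0) N0.N3=(alive,v0) | N2.N0=(alive,v0) N2.N1=(alive,v0) N2.N2=(alive,v0) N2.N3=(alive,v0)
Op 2: N1 marks N3=suspect -> (suspect,v1)
Op 3: N0 marks N0=dead -> (dead,v1)
Op 4: N1 marks N3=suspect -> (suspect,v2)
Op 5: gossip N1<->N2 -> N1.N0=(alive,v0) N1.N1=(alive,v0) N1.N2=(alive,v0) N1.N3=(suspect,v2) | N2.N0=(alive,v0) N2.N1=(alive,v0) N2.N2=(alive,v0) N2.N3=(suspect,v2)
Op 6: N0 marks N3=suspect -> (suspect,v1)
Op 7: gossip N2<->N0 -> N2.N0=(dead,v1) N2.N1=(alive,v0) N2.N2=(alive,v0) N2.N3=(suspect,v2) | N0.N0=(dead,v1) N0.N1=(alive,v0) N0.N2=(alive,v0) N0.N3=(suspect,v2)
Op 8: N0 marks N1=dead -> (dead,v1)
Op 9: gossip N3<->N0 -> N3.N0=(dead,v1) N3.N1=(dead,v1) N3.N2=(alive,v0) N3.N3=(suspect,v2) | N0.N0=(dead,v1) N0.N1=(dead,v1) N0.N2=(alive,v0) N0.N3=(suspect,v2)
Op 10: gossip N0<->N1 -> N0.N0=(dead,v1) N0.N1=(dead,v1) N0.N2=(alive,v0) N0.N3=(suspect,v2) | N1.N0=(dead,v1) N1.N1=(dead,v1) N1.N2=(alive,v0) N1.N3=(suspect,v2)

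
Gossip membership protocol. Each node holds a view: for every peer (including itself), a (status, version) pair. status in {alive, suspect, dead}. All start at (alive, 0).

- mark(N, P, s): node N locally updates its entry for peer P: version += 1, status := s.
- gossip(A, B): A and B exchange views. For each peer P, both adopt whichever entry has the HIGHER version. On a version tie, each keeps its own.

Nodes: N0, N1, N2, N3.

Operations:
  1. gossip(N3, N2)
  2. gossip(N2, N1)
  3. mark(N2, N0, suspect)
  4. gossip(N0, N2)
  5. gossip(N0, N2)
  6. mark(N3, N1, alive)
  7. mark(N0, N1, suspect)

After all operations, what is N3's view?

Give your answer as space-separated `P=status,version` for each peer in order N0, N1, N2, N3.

Op 1: gossip N3<->N2 -> N3.N0=(alive,v0) N3.N1=(alive,v0) N3.N2=(alive,v0) N3.N3=(alive,v0) | N2.N0=(alive,v0) N2.N1=(alive,v0) N2.N2=(alive,v0) N2.N3=(alive,v0)
Op 2: gossip N2<->N1 -> N2.N0=(alive,v0) N2.N1=(alive,v0) N2.N2=(alive,v0) N2.N3=(alive,v0) | N1.N0=(alive,v0) N1.N1=(alive,v0) N1.N2=(alive,v0) N1.N3=(alive,v0)
Op 3: N2 marks N0=suspect -> (suspect,v1)
Op 4: gossip N0<->N2 -> N0.N0=(suspect,v1) N0.N1=(alive,v0) N0.N2=(alive,v0) N0.N3=(alive,v0) | N2.N0=(suspect,v1) N2.N1=(alive,v0) N2.N2=(alive,v0) N2.N3=(alive,v0)
Op 5: gossip N0<->N2 -> N0.N0=(suspect,v1) N0.N1=(alive,v0) N0.N2=(alive,v0) N0.N3=(alive,v0) | N2.N0=(suspect,v1) N2.N1=(alive,v0) N2.N2=(alive,v0) N2.N3=(alive,v0)
Op 6: N3 marks N1=alive -> (alive,v1)
Op 7: N0 marks N1=suspect -> (suspect,v1)

Answer: N0=alive,0 N1=alive,1 N2=alive,0 N3=alive,0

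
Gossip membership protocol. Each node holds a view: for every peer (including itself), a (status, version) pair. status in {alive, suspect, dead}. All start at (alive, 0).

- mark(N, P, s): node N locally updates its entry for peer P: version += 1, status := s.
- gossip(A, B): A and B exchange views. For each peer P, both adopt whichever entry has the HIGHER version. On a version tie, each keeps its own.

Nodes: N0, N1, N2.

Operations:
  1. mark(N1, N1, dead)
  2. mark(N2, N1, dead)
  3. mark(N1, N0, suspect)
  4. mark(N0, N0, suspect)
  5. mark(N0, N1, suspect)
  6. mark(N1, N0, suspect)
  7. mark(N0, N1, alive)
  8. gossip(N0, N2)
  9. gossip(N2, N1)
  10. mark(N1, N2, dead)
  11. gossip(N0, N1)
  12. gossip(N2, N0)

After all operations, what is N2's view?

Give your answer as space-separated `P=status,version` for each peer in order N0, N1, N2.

Op 1: N1 marks N1=dead -> (dead,v1)
Op 2: N2 marks N1=dead -> (dead,v1)
Op 3: N1 marks N0=suspect -> (suspect,v1)
Op 4: N0 marks N0=suspect -> (suspect,v1)
Op 5: N0 marks N1=suspect -> (suspect,v1)
Op 6: N1 marks N0=suspect -> (suspect,v2)
Op 7: N0 marks N1=alive -> (alive,v2)
Op 8: gossip N0<->N2 -> N0.N0=(suspect,v1) N0.N1=(alive,v2) N0.N2=(alive,v0) | N2.N0=(suspect,v1) N2.N1=(alive,v2) N2.N2=(alive,v0)
Op 9: gossip N2<->N1 -> N2.N0=(suspect,v2) N2.N1=(alive,v2) N2.N2=(alive,v0) | N1.N0=(suspect,v2) N1.N1=(alive,v2) N1.N2=(alive,v0)
Op 10: N1 marks N2=dead -> (dead,v1)
Op 11: gossip N0<->N1 -> N0.N0=(suspect,v2) N0.N1=(alive,v2) N0.N2=(dead,v1) | N1.N0=(suspect,v2) N1.N1=(alive,v2) N1.N2=(dead,v1)
Op 12: gossip N2<->N0 -> N2.N0=(suspect,v2) N2.N1=(alive,v2) N2.N2=(dead,v1) | N0.N0=(suspect,v2) N0.N1=(alive,v2) N0.N2=(dead,v1)

Answer: N0=suspect,2 N1=alive,2 N2=dead,1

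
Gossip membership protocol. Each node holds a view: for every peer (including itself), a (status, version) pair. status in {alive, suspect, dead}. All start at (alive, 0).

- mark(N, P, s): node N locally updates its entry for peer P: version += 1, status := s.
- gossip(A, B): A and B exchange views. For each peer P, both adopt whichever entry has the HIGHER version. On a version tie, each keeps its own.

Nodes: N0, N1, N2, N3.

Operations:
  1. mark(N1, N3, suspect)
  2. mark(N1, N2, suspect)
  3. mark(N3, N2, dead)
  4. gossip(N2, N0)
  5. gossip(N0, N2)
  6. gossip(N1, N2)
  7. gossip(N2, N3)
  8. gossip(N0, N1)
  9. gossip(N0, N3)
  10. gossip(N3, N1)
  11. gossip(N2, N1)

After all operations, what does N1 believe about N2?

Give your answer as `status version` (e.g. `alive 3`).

Answer: suspect 1

Derivation:
Op 1: N1 marks N3=suspect -> (suspect,v1)
Op 2: N1 marks N2=suspect -> (suspect,v1)
Op 3: N3 marks N2=dead -> (dead,v1)
Op 4: gossip N2<->N0 -> N2.N0=(alive,v0) N2.N1=(alive,v0) N2.N2=(alive,v0) N2.N3=(alive,v0) | N0.N0=(alive,v0) N0.N1=(alive,v0) N0.N2=(alive,v0) N0.N3=(alive,v0)
Op 5: gossip N0<->N2 -> N0.N0=(alive,v0) N0.N1=(alive,v0) N0.N2=(alive,v0) N0.N3=(alive,v0) | N2.N0=(alive,v0) N2.N1=(alive,v0) N2.N2=(alive,v0) N2.N3=(alive,v0)
Op 6: gossip N1<->N2 -> N1.N0=(alive,v0) N1.N1=(alive,v0) N1.N2=(suspect,v1) N1.N3=(suspect,v1) | N2.N0=(alive,v0) N2.N1=(alive,v0) N2.N2=(suspect,v1) N2.N3=(suspect,v1)
Op 7: gossip N2<->N3 -> N2.N0=(alive,v0) N2.N1=(alive,v0) N2.N2=(suspect,v1) N2.N3=(suspect,v1) | N3.N0=(alive,v0) N3.N1=(alive,v0) N3.N2=(dead,v1) N3.N3=(suspect,v1)
Op 8: gossip N0<->N1 -> N0.N0=(alive,v0) N0.N1=(alive,v0) N0.N2=(suspect,v1) N0.N3=(suspect,v1) | N1.N0=(alive,v0) N1.N1=(alive,v0) N1.N2=(suspect,v1) N1.N3=(suspect,v1)
Op 9: gossip N0<->N3 -> N0.N0=(alive,v0) N0.N1=(alive,v0) N0.N2=(suspect,v1) N0.N3=(suspect,v1) | N3.N0=(alive,v0) N3.N1=(alive,v0) N3.N2=(dead,v1) N3.N3=(suspect,v1)
Op 10: gossip N3<->N1 -> N3.N0=(alive,v0) N3.N1=(alive,v0) N3.N2=(dead,v1) N3.N3=(suspect,v1) | N1.N0=(alive,v0) N1.N1=(alive,v0) N1.N2=(suspect,v1) N1.N3=(suspect,v1)
Op 11: gossip N2<->N1 -> N2.N0=(alive,v0) N2.N1=(alive,v0) N2.N2=(suspect,v1) N2.N3=(suspect,v1) | N1.N0=(alive,v0) N1.N1=(alive,v0) N1.N2=(suspect,v1) N1.N3=(suspect,v1)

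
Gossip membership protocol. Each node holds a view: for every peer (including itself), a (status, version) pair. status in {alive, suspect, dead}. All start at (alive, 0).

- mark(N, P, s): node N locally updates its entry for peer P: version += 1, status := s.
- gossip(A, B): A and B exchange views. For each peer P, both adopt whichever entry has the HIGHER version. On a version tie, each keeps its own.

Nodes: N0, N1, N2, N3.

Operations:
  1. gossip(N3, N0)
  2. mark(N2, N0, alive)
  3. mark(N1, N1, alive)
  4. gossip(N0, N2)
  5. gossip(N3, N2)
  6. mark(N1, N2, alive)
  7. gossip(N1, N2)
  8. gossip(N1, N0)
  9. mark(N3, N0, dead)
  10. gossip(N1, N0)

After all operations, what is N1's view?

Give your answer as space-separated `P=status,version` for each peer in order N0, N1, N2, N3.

Answer: N0=alive,1 N1=alive,1 N2=alive,1 N3=alive,0

Derivation:
Op 1: gossip N3<->N0 -> N3.N0=(alive,v0) N3.N1=(alive,v0) N3.N2=(alive,v0) N3.N3=(alive,v0) | N0.N0=(alive,v0) N0.N1=(alive,v0) N0.N2=(alive,v0) N0.N3=(alive,v0)
Op 2: N2 marks N0=alive -> (alive,v1)
Op 3: N1 marks N1=alive -> (alive,v1)
Op 4: gossip N0<->N2 -> N0.N0=(alive,v1) N0.N1=(alive,v0) N0.N2=(alive,v0) N0.N3=(alive,v0) | N2.N0=(alive,v1) N2.N1=(alive,v0) N2.N2=(alive,v0) N2.N3=(alive,v0)
Op 5: gossip N3<->N2 -> N3.N0=(alive,v1) N3.N1=(alive,v0) N3.N2=(alive,v0) N3.N3=(alive,v0) | N2.N0=(alive,v1) N2.N1=(alive,v0) N2.N2=(alive,v0) N2.N3=(alive,v0)
Op 6: N1 marks N2=alive -> (alive,v1)
Op 7: gossip N1<->N2 -> N1.N0=(alive,v1) N1.N1=(alive,v1) N1.N2=(alive,v1) N1.N3=(alive,v0) | N2.N0=(alive,v1) N2.N1=(alive,v1) N2.N2=(alive,v1) N2.N3=(alive,v0)
Op 8: gossip N1<->N0 -> N1.N0=(alive,v1) N1.N1=(alive,v1) N1.N2=(alive,v1) N1.N3=(alive,v0) | N0.N0=(alive,v1) N0.N1=(alive,v1) N0.N2=(alive,v1) N0.N3=(alive,v0)
Op 9: N3 marks N0=dead -> (dead,v2)
Op 10: gossip N1<->N0 -> N1.N0=(alive,v1) N1.N1=(alive,v1) N1.N2=(alive,v1) N1.N3=(alive,v0) | N0.N0=(alive,v1) N0.N1=(alive,v1) N0.N2=(alive,v1) N0.N3=(alive,v0)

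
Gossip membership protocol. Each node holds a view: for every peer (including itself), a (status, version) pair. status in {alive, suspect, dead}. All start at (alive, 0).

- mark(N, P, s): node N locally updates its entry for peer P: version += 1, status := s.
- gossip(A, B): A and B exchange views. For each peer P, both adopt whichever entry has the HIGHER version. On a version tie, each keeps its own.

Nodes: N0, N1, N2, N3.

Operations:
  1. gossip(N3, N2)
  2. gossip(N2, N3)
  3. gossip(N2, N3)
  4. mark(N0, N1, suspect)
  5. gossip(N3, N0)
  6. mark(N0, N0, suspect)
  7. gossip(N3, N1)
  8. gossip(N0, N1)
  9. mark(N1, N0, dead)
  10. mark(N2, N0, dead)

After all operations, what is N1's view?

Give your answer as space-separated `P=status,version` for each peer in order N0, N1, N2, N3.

Answer: N0=dead,2 N1=suspect,1 N2=alive,0 N3=alive,0

Derivation:
Op 1: gossip N3<->N2 -> N3.N0=(alive,v0) N3.N1=(alive,v0) N3.N2=(alive,v0) N3.N3=(alive,v0) | N2.N0=(alive,v0) N2.N1=(alive,v0) N2.N2=(alive,v0) N2.N3=(alive,v0)
Op 2: gossip N2<->N3 -> N2.N0=(alive,v0) N2.N1=(alive,v0) N2.N2=(alive,v0) N2.N3=(alive,v0) | N3.N0=(alive,v0) N3.N1=(alive,v0) N3.N2=(alive,v0) N3.N3=(alive,v0)
Op 3: gossip N2<->N3 -> N2.N0=(alive,v0) N2.N1=(alive,v0) N2.N2=(alive,v0) N2.N3=(alive,v0) | N3.N0=(alive,v0) N3.N1=(alive,v0) N3.N2=(alive,v0) N3.N3=(alive,v0)
Op 4: N0 marks N1=suspect -> (suspect,v1)
Op 5: gossip N3<->N0 -> N3.N0=(alive,v0) N3.N1=(suspect,v1) N3.N2=(alive,v0) N3.N3=(alive,v0) | N0.N0=(alive,v0) N0.N1=(suspect,v1) N0.N2=(alive,v0) N0.N3=(alive,v0)
Op 6: N0 marks N0=suspect -> (suspect,v1)
Op 7: gossip N3<->N1 -> N3.N0=(alive,v0) N3.N1=(suspect,v1) N3.N2=(alive,v0) N3.N3=(alive,v0) | N1.N0=(alive,v0) N1.N1=(suspect,v1) N1.N2=(alive,v0) N1.N3=(alive,v0)
Op 8: gossip N0<->N1 -> N0.N0=(suspect,v1) N0.N1=(suspect,v1) N0.N2=(alive,v0) N0.N3=(alive,v0) | N1.N0=(suspect,v1) N1.N1=(suspect,v1) N1.N2=(alive,v0) N1.N3=(alive,v0)
Op 9: N1 marks N0=dead -> (dead,v2)
Op 10: N2 marks N0=dead -> (dead,v1)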